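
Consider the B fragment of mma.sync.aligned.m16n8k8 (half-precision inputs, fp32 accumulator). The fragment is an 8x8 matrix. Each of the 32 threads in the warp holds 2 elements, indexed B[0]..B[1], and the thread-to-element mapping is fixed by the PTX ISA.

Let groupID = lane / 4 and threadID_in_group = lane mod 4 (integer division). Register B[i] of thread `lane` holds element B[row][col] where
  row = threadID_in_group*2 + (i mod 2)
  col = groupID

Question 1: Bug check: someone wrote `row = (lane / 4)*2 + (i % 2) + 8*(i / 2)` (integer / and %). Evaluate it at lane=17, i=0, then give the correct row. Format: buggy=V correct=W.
buggy=8 correct=2

`(lane / 4)*2 + (i % 2) + 8*(i / 2)`[17,0]⇒8
lane 17: gr=4 (17/4), th=1 (17%4)
i=0: r=1*2+0=2, c=gr=4
row: 8 vs 2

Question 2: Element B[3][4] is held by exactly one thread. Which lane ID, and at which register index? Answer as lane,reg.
17,1

c: 4->gid=4  r: 3->tid=1,i&1=1
L=4*4+1=17  i=1=1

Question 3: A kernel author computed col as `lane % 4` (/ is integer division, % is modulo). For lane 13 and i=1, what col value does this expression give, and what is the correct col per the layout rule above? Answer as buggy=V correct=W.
`lane % 4`[13,1]⇒1
lane 13⇒13/4=3, 13 mod 4=1
i=1  r:2·1+1⇒3  c:3
col: 1 vs 3

buggy=1 correct=3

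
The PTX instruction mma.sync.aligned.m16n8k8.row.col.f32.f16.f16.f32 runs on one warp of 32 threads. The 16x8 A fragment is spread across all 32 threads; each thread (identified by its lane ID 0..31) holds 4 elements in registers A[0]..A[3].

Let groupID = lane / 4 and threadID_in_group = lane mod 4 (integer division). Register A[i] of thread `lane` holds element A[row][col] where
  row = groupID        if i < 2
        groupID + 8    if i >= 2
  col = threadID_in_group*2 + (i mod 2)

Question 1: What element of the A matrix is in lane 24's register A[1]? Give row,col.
6,1

24: grp=6,tig=0
[1] (6+0,0*2+1) = (6,1)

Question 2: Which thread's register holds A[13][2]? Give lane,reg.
r:13=>grp=5,rB=1  c:2=>tig=1,lo=0
L=5*4+1=21  i=1*2+0=2

21,2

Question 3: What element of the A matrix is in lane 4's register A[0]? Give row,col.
1,0

lane 4: G=1 (4/4), T=0 (4%4)
i=0: r=1+0=1, c=0*2+0=0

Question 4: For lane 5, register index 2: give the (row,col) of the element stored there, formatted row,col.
9,2

lane 5: gid=1 (5/4), tid=1 (5%4)
i=2: r=1+8=9, c=1*2+0=2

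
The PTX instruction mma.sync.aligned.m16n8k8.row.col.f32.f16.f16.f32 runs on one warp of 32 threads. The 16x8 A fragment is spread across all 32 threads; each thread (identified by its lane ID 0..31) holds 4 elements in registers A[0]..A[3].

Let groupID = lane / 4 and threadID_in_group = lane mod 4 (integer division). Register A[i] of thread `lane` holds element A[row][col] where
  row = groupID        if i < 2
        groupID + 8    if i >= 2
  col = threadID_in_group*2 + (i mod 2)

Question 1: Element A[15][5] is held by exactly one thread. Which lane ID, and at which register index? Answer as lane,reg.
r:15=>grp=7,rB=1  c:5=>tig=2,lo=1
L=7*4+2=30  i=1*2+1=3

30,3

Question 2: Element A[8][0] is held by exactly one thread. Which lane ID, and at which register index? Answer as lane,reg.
0,2

r=8⇒gr=0,Rb=1  c=0⇒th=0,odd=0
L=0*4+0=0  i=1*2+0=2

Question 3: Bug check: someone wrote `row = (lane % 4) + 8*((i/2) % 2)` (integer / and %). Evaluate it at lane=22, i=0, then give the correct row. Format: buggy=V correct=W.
`(lane % 4) + 8*((i/2) % 2)`[22,0]->2
lane 22: g=5 (22/4), t=2 (22%4)
i=0: r=5+0=5, c=2*2+0=4
row: 2 vs 5

buggy=2 correct=5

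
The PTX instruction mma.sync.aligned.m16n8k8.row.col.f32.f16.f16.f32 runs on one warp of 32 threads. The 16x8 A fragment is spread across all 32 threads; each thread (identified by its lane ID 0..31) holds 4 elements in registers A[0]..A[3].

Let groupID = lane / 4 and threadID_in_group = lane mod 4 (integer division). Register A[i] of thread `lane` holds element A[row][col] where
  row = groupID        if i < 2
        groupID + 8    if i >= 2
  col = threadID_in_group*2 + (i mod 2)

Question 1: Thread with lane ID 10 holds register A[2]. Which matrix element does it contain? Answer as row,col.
10,4

lane 10⇒10/4=2, 10 mod 4=2
i=2  r:2+8⇒10  c:2·2+0⇒4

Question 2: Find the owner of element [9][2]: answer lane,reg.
5,2

r=9⇒gr=1,Rb=1  c=2⇒th=1,odd=0
L=1*4+1=5  i=1*2+0=2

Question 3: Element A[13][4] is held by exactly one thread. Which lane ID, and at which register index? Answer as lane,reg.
22,2

r=13→G=5,rhi=1  c=4→T=2,p=0
L=5*4+2=22  i=1*2+0=2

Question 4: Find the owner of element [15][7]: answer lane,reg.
r=15->g=7,rb=1  c=7->t=3,b0=1
L=7*4+3=31  i=1*2+1=3

31,3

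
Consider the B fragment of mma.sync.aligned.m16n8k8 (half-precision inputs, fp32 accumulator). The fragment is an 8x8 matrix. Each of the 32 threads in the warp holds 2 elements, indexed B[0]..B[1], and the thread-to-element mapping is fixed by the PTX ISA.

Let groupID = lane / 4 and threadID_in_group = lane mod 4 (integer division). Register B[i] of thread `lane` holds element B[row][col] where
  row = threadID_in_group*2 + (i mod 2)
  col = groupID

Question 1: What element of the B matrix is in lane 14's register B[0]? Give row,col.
4,3

lane 14: gr=3 (14/4), th=2 (14%4)
i=0: r=2*2+0=4, c=gr=3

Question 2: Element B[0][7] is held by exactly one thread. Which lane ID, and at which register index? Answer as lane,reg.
28,0

c=7⇒gr=7  r=0⇒th=0,odd=0
L=7*4+0=28  i=0=0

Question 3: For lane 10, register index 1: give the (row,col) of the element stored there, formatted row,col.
lane 10→10/4=2, 10 mod 4=2
i=1  r:2·2+1→5  c:2

5,2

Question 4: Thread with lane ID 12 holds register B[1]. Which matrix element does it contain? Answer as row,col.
lane 12->12/4=3, 12 mod 4=0
i=1  r:2·0+1->1  c:3

1,3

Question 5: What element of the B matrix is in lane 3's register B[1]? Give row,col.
7,0

3: gr=0,th=3
[1] (3*2+1,0) = (7,0)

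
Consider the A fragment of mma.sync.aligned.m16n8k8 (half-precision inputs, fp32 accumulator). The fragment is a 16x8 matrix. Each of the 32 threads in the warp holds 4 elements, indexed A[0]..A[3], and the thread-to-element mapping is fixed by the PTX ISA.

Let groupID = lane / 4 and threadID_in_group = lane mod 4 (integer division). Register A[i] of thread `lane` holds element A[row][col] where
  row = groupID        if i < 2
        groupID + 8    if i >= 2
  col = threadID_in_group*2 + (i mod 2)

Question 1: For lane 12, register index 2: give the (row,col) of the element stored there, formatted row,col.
11,0

L=12⇒gr=12>>2=3, th=12&3=0
[2]⇒row 3+8=11  col 0·2+0=0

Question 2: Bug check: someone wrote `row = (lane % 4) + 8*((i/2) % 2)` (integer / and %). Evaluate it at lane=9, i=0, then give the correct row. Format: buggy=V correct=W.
buggy=1 correct=2

`(lane % 4) + 8*((i/2) % 2)`[9,0]→1
L=9→G=9>>2=2, T=9&3=1
[0]→row 2+0=2  col 1·2+0=2
row: 1 vs 2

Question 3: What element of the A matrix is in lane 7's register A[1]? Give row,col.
lane 7⇒7/4=1, 7 mod 4=3
i=1  r:1+0⇒1  c:2·3+1⇒7

1,7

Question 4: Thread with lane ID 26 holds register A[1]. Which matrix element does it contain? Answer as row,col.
6,5

L=26->g=26>>2=6, t=26&3=2
[1]->row 6+0=6  col 2·2+1=5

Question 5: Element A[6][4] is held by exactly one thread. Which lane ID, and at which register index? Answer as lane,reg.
r=6->g=6,rb=0  c=4->t=2,b0=0
L=6*4+2=26  i=0*2+0=0

26,0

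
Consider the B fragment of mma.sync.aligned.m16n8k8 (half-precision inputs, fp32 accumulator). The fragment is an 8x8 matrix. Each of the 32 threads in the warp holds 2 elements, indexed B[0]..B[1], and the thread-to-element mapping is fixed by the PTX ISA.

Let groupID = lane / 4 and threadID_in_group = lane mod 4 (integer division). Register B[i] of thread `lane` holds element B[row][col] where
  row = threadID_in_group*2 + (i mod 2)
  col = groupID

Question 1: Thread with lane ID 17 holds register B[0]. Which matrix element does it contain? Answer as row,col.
2,4

L=17=>grp=17>>2=4, tig=17&3=1
[0]=>row 1·2+0=2  col grp=4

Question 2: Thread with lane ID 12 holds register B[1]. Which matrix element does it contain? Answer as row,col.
1,3

L=12=>grp=12>>2=3, tig=12&3=0
[1]=>row 0·2+1=1  col grp=3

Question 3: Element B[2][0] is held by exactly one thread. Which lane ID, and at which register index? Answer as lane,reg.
c: 0->gid=0  r: 2->tid=1,i&1=0
L=0*4+1=1  i=0=0

1,0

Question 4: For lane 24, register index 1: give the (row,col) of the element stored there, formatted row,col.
L=24->gid=24>>2=6, tid=24&3=0
[1]->row 0·2+1=1  col gid=6

1,6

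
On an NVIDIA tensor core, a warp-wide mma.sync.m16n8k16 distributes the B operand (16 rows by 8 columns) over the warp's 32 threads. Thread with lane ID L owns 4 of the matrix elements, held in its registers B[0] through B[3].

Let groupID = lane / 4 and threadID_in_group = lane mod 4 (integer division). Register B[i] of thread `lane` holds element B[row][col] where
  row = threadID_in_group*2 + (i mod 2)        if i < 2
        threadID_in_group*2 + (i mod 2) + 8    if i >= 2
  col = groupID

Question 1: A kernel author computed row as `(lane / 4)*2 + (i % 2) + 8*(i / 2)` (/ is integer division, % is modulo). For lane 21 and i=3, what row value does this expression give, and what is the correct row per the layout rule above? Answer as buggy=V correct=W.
`(lane / 4)*2 + (i % 2) + 8*(i / 2)`[21,3]->19
lane 21->21/4=5, 21 mod 4=1
i=3  r:2·1+1+8->11  c:5
row: 19 vs 11

buggy=19 correct=11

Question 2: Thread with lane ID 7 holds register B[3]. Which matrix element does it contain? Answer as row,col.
15,1

L=7=>grp=7>>2=1, tig=7&3=3
[3]=>row 3·2+1+8=15  col grp=1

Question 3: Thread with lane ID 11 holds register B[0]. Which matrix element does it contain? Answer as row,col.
L=11⇒gr=11>>2=2, th=11&3=3
[0]⇒row 3·2+0+0=6  col gr=2

6,2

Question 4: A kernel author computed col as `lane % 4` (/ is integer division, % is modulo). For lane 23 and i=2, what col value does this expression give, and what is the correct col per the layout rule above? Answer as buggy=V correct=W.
buggy=3 correct=5

`lane % 4`[23,2]->3
23: g=5,t=3
[2] (3*2+0+8,5) = (14,5)
col: 3 vs 5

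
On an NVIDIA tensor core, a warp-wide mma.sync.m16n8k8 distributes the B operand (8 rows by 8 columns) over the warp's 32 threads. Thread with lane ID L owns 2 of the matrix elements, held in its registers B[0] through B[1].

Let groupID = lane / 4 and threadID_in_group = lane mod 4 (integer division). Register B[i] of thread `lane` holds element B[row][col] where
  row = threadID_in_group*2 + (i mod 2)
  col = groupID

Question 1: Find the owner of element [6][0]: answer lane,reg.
3,0

c: 0->gid=0  r: 6->tid=3,i&1=0
L=0*4+3=3  i=0=0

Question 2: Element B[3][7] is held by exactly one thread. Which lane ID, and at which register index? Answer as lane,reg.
c:7=>grp=7  r:3=>tig=1,lo=1
L=7*4+1=29  i=1=1

29,1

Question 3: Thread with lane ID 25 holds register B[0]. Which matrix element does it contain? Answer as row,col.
lane 25→25/4=6, 25 mod 4=1
i=0  r:2·1+0→2  c:6

2,6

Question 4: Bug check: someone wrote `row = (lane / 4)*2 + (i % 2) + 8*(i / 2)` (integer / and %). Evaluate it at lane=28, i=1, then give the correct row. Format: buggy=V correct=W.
`(lane / 4)*2 + (i % 2) + 8*(i / 2)`[28,1]->15
L=28->gid=28>>2=7, tid=28&3=0
[1]->row 0·2+1=1  col gid=7
row: 15 vs 1

buggy=15 correct=1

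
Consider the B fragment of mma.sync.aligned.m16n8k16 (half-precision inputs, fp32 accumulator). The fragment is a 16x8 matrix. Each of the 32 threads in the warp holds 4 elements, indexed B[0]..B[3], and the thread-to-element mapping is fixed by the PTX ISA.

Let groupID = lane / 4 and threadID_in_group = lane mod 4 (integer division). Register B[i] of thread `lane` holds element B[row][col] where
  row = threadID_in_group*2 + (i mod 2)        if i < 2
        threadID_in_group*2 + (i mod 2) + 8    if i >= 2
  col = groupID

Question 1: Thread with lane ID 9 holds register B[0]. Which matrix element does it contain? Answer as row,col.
L=9->gid=9>>2=2, tid=9&3=1
[0]->row 1·2+0+0=2  col gid=2

2,2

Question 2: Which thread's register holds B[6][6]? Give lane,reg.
c=6⇒gr=6  r=6⇒Rb=0,th=3,odd=0
L=6*4+3=27  i=0*2+0=0

27,0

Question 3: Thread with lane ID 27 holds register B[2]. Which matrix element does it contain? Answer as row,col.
27: grp=6,tig=3
[2] (3*2+0+8,6) = (14,6)

14,6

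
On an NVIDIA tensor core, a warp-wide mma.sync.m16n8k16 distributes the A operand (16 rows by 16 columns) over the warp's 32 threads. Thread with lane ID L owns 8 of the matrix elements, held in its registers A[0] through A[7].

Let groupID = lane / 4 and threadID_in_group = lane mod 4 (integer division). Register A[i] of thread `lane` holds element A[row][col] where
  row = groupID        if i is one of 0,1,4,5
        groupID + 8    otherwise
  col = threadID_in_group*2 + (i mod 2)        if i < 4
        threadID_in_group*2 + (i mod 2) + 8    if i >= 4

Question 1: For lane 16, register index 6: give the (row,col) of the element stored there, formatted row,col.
12,8

lane 16: g=4 (16/4), t=0 (16%4)
i=6: r=4+8=12, c=0*2+0+8=8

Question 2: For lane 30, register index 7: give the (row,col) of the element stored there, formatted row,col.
15,13

L=30->g=30>>2=7, t=30&3=2
[7]->row 7+8=15  col 2·2+1+8=13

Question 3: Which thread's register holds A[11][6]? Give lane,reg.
r: 11->gid=3,r8=1  c: 6->c8=0,tid=3,i&1=0
L=3*4+3=15  i=0*4+1*2+0=2

15,2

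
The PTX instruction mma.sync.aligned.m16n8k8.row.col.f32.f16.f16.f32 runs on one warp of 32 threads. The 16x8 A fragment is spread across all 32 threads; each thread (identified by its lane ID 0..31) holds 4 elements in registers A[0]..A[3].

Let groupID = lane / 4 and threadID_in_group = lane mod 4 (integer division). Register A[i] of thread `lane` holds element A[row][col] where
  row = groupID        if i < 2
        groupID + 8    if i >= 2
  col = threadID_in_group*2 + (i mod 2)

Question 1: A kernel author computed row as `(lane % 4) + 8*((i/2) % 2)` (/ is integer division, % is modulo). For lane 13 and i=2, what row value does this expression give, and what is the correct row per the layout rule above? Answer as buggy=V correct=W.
buggy=9 correct=11

`(lane % 4) + 8*((i/2) % 2)`[13,2]->9
lane 13->13/4=3, 13 mod 4=1
i=2  r:3+8->11  c:2·1+0->2
row: 9 vs 11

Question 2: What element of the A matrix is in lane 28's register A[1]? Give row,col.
28: g=7,t=0
[1] (7+0,0*2+1) = (7,1)

7,1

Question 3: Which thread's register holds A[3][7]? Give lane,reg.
15,1

r: 3->gid=3,r8=0  c: 7->tid=3,i&1=1
L=3*4+3=15  i=0*2+1=1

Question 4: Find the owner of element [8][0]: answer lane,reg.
r=8→G=0,rhi=1  c=0→T=0,p=0
L=0*4+0=0  i=1*2+0=2

0,2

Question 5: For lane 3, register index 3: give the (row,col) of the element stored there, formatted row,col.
L=3->gid=3>>2=0, tid=3&3=3
[3]->row 0+8=8  col 3·2+1=7

8,7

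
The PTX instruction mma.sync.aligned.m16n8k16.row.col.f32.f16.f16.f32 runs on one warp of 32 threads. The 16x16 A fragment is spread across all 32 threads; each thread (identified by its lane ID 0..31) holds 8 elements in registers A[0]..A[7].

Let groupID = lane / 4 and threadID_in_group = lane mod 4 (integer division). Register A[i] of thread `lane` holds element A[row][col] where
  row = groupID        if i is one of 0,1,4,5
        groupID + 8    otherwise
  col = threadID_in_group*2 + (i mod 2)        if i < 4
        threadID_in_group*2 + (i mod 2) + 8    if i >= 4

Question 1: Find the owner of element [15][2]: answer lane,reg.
29,2

r=15→G=7,rhi=1  c=2→chi=0,T=1,p=0
L=7*4+1=29  i=0*4+1*2+0=2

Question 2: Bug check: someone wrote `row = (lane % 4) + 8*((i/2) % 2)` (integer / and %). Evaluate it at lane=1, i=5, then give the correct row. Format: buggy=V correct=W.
buggy=1 correct=0

`(lane % 4) + 8*((i/2) % 2)`[1,5]=>1
lane 1: grp=0 (1/4), tig=1 (1%4)
i=5: r=0+0=0, c=1*2+1+8=11
row: 1 vs 0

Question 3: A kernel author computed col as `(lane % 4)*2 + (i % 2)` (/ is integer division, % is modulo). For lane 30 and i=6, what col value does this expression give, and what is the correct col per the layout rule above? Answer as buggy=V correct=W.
`(lane % 4)*2 + (i % 2)`[30,6]->4
lane 30: gid=7 (30/4), tid=2 (30%4)
i=6: r=7+8=15, c=2*2+0+8=12
col: 4 vs 12

buggy=4 correct=12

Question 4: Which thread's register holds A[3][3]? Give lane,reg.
r=3->g=3,rb=0  c=3->cb=0,t=1,b0=1
L=3*4+1=13  i=0*4+0*2+1=1

13,1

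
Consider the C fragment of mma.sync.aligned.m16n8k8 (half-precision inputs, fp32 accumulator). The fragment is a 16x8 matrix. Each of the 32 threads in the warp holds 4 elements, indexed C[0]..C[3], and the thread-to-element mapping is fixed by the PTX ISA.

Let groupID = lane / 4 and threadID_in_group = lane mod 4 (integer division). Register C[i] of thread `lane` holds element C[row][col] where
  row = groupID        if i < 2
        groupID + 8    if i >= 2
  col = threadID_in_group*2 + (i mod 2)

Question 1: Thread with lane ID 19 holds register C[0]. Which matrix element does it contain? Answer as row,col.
lane 19: gid=4 (19/4), tid=3 (19%4)
i=0: r=4+0=4, c=3*2+0=6

4,6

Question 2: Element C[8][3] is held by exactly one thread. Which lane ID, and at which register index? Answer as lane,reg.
1,3

r: 8->gid=0,r8=1  c: 3->tid=1,i&1=1
L=0*4+1=1  i=1*2+1=3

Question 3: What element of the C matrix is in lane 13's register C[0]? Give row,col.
3,2

lane 13: G=3 (13/4), T=1 (13%4)
i=0: r=3+0=3, c=1*2+0=2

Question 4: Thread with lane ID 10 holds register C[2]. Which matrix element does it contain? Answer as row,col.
10,4

lane 10→10/4=2, 10 mod 4=2
i=2  r:2+8→10  c:2·2+0→4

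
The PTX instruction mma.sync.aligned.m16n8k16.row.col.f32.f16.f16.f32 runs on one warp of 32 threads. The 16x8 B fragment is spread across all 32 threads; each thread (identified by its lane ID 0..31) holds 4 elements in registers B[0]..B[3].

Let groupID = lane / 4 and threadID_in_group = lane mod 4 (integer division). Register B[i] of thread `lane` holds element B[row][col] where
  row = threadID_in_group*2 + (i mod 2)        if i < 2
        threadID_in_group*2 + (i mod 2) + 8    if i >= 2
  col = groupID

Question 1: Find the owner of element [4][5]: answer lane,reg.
c=5⇒gr=5  r=4⇒Rb=0,th=2,odd=0
L=5*4+2=22  i=0*2+0=0

22,0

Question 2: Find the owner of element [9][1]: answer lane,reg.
4,3

c:1=>grp=1  r:9=>rB=1,tig=0,lo=1
L=1*4+0=4  i=1*2+1=3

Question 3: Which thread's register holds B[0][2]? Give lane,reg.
c=2->g=2  r=0->rb=0,t=0,b0=0
L=2*4+0=8  i=0*2+0=0

8,0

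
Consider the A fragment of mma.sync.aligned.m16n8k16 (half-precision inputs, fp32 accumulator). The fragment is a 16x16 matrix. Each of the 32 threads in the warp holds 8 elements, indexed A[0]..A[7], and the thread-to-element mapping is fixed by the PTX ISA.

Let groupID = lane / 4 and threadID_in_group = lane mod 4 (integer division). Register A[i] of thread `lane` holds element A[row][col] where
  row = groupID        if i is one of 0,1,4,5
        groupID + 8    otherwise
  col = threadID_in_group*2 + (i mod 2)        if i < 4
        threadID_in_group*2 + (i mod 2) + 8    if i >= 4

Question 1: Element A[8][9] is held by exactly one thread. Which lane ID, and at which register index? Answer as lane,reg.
r=8⇒gr=0,Rb=1  c=9⇒Cb=1,th=0,odd=1
L=0*4+0=0  i=1*4+1*2+1=7

0,7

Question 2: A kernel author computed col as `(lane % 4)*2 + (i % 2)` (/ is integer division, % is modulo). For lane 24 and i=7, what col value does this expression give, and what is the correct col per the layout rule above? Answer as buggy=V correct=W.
buggy=1 correct=9

`(lane % 4)*2 + (i % 2)`[24,7]⇒1
L=24⇒gr=24>>2=6, th=24&3=0
[7]⇒row 6+8=14  col 0·2+1+8=9
col: 1 vs 9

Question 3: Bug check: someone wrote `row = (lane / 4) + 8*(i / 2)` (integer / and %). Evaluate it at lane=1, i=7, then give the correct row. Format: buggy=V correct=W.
`(lane / 4) + 8*(i / 2)`[1,7]=>24
1: grp=0,tig=1
[7] (0+8,1*2+1+8) = (8,11)
row: 24 vs 8

buggy=24 correct=8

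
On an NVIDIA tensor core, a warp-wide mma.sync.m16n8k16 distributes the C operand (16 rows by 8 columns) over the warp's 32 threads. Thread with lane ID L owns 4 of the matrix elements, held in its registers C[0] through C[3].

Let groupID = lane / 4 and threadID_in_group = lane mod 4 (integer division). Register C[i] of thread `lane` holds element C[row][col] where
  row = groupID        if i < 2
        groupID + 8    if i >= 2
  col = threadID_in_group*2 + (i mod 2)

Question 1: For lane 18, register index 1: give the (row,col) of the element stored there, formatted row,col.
lane 18: grp=4 (18/4), tig=2 (18%4)
i=1: r=4+0=4, c=2*2+1=5

4,5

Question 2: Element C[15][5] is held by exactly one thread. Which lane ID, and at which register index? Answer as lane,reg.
30,3

r=15->g=7,rb=1  c=5->t=2,b0=1
L=7*4+2=30  i=1*2+1=3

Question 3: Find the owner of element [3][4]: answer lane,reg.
r:3=>grp=3,rB=0  c:4=>tig=2,lo=0
L=3*4+2=14  i=0*2+0=0

14,0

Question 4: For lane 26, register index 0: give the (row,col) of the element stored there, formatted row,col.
L=26=>grp=26>>2=6, tig=26&3=2
[0]=>row 6+0=6  col 2·2+0=4

6,4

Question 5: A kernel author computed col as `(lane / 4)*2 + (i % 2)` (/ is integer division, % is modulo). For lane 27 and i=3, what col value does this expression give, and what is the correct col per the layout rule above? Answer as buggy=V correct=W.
`(lane / 4)*2 + (i % 2)`[27,3]→13
lane 27→27/4=6, 27 mod 4=3
i=3  r:6+8→14  c:2·3+1→7
col: 13 vs 7

buggy=13 correct=7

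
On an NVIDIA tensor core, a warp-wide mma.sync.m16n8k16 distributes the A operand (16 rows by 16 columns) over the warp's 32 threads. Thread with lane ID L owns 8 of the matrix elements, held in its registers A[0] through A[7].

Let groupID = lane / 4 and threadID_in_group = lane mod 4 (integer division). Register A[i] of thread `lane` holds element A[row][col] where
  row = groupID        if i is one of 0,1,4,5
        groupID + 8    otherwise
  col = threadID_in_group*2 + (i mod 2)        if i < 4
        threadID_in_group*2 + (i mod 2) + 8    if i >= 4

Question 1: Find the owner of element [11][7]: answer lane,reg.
r=11⇒gr=3,Rb=1  c=7⇒Cb=0,th=3,odd=1
L=3*4+3=15  i=0*4+1*2+1=3

15,3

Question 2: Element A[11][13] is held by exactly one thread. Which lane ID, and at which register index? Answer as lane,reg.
r=11->g=3,rb=1  c=13->cb=1,t=2,b0=1
L=3*4+2=14  i=1*4+1*2+1=7

14,7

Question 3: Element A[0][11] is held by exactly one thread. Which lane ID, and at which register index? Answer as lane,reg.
r=0→G=0,rhi=0  c=11→chi=1,T=1,p=1
L=0*4+1=1  i=1*4+0*2+1=5

1,5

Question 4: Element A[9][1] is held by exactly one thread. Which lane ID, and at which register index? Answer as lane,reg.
r=9⇒gr=1,Rb=1  c=1⇒Cb=0,th=0,odd=1
L=1*4+0=4  i=0*4+1*2+1=3

4,3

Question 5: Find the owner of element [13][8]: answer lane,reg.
r=13→G=5,rhi=1  c=8→chi=1,T=0,p=0
L=5*4+0=20  i=1*4+1*2+0=6

20,6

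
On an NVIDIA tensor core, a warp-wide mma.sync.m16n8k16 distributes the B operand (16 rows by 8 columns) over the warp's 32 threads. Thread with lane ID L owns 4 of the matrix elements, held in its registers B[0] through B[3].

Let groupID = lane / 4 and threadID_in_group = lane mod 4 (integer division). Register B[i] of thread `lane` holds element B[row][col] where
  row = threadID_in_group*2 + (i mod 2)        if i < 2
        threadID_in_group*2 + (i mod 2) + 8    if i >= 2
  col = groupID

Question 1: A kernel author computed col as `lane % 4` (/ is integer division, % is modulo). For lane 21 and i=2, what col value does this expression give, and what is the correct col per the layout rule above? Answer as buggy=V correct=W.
buggy=1 correct=5

`lane % 4`[21,2]=>1
21: grp=5,tig=1
[2] (1*2+0+8,5) = (10,5)
col: 1 vs 5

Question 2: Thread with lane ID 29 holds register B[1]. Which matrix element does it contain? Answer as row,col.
3,7

L=29→G=29>>2=7, T=29&3=1
[1]→row 1·2+1+0=3  col G=7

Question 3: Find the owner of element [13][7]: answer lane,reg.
30,3

c=7->g=7  r=13->rb=1,t=2,b0=1
L=7*4+2=30  i=1*2+1=3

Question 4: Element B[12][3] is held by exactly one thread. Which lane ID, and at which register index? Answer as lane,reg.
14,2

c:3=>grp=3  r:12=>rB=1,tig=2,lo=0
L=3*4+2=14  i=1*2+0=2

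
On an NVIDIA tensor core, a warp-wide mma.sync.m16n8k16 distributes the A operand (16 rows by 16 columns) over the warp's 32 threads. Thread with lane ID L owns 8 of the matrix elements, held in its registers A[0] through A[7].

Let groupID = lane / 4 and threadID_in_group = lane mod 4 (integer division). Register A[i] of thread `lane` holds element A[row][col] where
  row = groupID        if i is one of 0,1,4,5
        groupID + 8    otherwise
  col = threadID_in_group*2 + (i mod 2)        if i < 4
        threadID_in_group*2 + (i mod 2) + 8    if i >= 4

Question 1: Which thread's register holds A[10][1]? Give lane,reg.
8,3

r: 10->gid=2,r8=1  c: 1->c8=0,tid=0,i&1=1
L=2*4+0=8  i=0*4+1*2+1=3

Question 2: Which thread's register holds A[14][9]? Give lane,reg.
24,7

r=14→G=6,rhi=1  c=9→chi=1,T=0,p=1
L=6*4+0=24  i=1*4+1*2+1=7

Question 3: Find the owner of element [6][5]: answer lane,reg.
r=6→G=6,rhi=0  c=5→chi=0,T=2,p=1
L=6*4+2=26  i=0*4+0*2+1=1

26,1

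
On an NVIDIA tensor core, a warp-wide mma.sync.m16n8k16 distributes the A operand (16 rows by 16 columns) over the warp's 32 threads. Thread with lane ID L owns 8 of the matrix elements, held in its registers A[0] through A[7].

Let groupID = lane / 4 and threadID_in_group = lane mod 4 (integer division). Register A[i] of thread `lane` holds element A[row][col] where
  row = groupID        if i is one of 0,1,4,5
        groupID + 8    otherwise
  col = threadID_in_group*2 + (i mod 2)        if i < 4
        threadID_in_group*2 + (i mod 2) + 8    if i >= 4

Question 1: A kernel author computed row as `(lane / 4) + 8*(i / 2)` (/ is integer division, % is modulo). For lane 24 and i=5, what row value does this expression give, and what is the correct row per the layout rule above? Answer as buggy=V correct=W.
buggy=22 correct=6

`(lane / 4) + 8*(i / 2)`[24,5]->22
L=24->gid=24>>2=6, tid=24&3=0
[5]->row 6+0=6  col 0·2+1+8=9
row: 22 vs 6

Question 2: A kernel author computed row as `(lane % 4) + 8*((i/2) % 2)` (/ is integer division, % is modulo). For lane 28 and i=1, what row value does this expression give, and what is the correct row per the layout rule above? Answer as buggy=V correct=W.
buggy=0 correct=7

`(lane % 4) + 8*((i/2) % 2)`[28,1]->0
lane 28: gid=7 (28/4), tid=0 (28%4)
i=1: r=7+0=7, c=0*2+1+0=1
row: 0 vs 7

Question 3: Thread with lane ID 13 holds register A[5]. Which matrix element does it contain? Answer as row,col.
3,11

lane 13→13/4=3, 13 mod 4=1
i=5  r:3+0→3  c:2·1+1+8→11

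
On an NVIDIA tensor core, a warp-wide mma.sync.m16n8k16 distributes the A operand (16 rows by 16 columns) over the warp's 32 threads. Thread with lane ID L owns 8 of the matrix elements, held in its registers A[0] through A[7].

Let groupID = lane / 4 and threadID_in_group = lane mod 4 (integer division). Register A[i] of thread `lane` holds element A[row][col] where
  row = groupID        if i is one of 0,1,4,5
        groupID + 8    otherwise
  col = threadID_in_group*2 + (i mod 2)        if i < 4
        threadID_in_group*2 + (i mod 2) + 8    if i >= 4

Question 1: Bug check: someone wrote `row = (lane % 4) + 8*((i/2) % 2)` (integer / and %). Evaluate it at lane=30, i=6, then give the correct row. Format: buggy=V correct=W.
buggy=10 correct=15

`(lane % 4) + 8*((i/2) % 2)`[30,6]->10
30: g=7,t=2
[6] (7+8,2*2+0+8) = (15,12)
row: 10 vs 15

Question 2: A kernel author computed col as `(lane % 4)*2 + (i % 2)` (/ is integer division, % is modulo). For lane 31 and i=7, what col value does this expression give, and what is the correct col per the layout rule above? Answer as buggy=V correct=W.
buggy=7 correct=15

`(lane % 4)*2 + (i % 2)`[31,7]->7
L=31->gid=31>>2=7, tid=31&3=3
[7]->row 7+8=15  col 3·2+1+8=15
col: 7 vs 15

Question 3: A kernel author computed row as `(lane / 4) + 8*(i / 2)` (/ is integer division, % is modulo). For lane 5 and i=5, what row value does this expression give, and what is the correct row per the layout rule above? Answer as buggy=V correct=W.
`(lane / 4) + 8*(i / 2)`[5,5]->17
lane 5: gid=1 (5/4), tid=1 (5%4)
i=5: r=1+0=1, c=1*2+1+8=11
row: 17 vs 1

buggy=17 correct=1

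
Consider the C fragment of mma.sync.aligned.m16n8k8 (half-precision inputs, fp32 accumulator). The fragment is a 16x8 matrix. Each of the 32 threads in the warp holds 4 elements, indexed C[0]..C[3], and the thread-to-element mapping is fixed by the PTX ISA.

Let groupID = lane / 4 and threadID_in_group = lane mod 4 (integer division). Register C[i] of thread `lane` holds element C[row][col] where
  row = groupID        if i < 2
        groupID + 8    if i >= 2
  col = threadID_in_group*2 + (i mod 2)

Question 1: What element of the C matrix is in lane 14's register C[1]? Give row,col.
lane 14: gid=3 (14/4), tid=2 (14%4)
i=1: r=3+0=3, c=2*2+1=5

3,5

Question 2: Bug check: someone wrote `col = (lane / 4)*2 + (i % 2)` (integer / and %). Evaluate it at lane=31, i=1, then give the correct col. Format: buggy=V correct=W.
`(lane / 4)*2 + (i % 2)`[31,1]=>15
lane 31: grp=7 (31/4), tig=3 (31%4)
i=1: r=7+0=7, c=3*2+1=7
col: 15 vs 7

buggy=15 correct=7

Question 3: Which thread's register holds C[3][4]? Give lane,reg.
r=3→G=3,rhi=0  c=4→T=2,p=0
L=3*4+2=14  i=0*2+0=0

14,0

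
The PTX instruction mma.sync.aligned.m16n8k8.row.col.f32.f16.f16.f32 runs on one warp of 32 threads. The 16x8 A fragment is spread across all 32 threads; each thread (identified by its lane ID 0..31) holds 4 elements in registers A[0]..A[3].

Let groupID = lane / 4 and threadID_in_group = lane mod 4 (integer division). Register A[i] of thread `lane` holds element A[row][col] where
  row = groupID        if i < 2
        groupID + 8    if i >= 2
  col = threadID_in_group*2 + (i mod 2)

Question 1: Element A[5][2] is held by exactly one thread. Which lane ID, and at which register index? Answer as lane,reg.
21,0

r=5->g=5,rb=0  c=2->t=1,b0=0
L=5*4+1=21  i=0*2+0=0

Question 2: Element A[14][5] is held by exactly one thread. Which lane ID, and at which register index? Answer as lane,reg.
26,3

r:14=>grp=6,rB=1  c:5=>tig=2,lo=1
L=6*4+2=26  i=1*2+1=3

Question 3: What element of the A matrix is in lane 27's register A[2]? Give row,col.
lane 27: grp=6 (27/4), tig=3 (27%4)
i=2: r=6+8=14, c=3*2+0=6

14,6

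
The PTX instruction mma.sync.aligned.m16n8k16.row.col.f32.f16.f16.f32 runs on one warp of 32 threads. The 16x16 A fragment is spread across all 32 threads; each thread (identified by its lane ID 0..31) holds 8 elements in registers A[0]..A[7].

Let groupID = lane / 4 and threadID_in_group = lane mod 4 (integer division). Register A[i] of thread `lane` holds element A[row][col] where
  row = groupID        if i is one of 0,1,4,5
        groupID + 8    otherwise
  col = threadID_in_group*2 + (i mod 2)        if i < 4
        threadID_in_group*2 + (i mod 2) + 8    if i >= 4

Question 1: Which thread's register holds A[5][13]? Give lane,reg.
r=5⇒gr=5,Rb=0  c=13⇒Cb=1,th=2,odd=1
L=5*4+2=22  i=1*4+0*2+1=5

22,5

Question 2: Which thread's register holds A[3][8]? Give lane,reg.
12,4

r:3=>grp=3,rB=0  c:8=>cB=1,tig=0,lo=0
L=3*4+0=12  i=1*4+0*2+0=4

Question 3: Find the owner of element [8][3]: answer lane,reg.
r=8->g=0,rb=1  c=3->cb=0,t=1,b0=1
L=0*4+1=1  i=0*4+1*2+1=3

1,3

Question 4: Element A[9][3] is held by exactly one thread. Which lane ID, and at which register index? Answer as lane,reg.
5,3

r=9->g=1,rb=1  c=3->cb=0,t=1,b0=1
L=1*4+1=5  i=0*4+1*2+1=3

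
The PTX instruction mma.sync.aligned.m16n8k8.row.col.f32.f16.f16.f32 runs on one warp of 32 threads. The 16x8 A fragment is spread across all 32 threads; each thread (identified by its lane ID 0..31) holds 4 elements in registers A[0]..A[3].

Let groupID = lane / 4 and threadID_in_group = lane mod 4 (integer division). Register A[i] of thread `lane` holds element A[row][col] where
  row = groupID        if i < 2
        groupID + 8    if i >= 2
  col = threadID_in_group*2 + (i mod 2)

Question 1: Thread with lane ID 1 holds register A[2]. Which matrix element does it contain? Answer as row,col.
1: G=0,T=1
[2] (0+8,1*2+0) = (8,2)

8,2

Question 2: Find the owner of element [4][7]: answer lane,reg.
19,1

r=4⇒gr=4,Rb=0  c=7⇒th=3,odd=1
L=4*4+3=19  i=0*2+1=1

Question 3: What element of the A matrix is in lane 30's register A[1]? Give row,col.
7,5

30: grp=7,tig=2
[1] (7+0,2*2+1) = (7,5)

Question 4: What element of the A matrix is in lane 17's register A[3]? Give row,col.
12,3

17: G=4,T=1
[3] (4+8,1*2+1) = (12,3)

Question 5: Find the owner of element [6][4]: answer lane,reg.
r: 6->gid=6,r8=0  c: 4->tid=2,i&1=0
L=6*4+2=26  i=0*2+0=0

26,0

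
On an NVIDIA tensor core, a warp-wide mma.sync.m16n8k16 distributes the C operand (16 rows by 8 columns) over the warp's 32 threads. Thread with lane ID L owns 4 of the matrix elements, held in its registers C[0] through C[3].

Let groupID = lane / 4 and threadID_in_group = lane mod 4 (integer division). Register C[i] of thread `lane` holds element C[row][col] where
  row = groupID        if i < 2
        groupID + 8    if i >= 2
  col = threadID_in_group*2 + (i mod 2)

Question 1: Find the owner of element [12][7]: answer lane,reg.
r:12=>grp=4,rB=1  c:7=>tig=3,lo=1
L=4*4+3=19  i=1*2+1=3

19,3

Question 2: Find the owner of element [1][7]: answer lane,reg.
r=1⇒gr=1,Rb=0  c=7⇒th=3,odd=1
L=1*4+3=7  i=0*2+1=1

7,1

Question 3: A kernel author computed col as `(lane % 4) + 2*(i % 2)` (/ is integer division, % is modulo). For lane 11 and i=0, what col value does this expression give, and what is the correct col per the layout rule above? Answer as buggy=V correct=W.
`(lane % 4) + 2*(i % 2)`[11,0]→3
11: G=2,T=3
[0] (2+0,3*2+0) = (2,6)
col: 3 vs 6

buggy=3 correct=6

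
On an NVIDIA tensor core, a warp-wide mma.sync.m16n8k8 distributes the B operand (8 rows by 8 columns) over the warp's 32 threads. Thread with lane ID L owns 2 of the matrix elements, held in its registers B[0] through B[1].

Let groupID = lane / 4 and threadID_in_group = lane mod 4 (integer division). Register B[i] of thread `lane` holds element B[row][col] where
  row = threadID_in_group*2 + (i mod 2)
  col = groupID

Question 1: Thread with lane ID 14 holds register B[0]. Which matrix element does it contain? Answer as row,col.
4,3

lane 14: gid=3 (14/4), tid=2 (14%4)
i=0: r=2*2+0=4, c=gid=3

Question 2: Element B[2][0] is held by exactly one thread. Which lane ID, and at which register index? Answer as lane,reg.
1,0

c:0=>grp=0  r:2=>tig=1,lo=0
L=0*4+1=1  i=0=0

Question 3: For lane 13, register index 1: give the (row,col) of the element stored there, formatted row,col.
3,3

lane 13→13/4=3, 13 mod 4=1
i=1  r:2·1+1→3  c:3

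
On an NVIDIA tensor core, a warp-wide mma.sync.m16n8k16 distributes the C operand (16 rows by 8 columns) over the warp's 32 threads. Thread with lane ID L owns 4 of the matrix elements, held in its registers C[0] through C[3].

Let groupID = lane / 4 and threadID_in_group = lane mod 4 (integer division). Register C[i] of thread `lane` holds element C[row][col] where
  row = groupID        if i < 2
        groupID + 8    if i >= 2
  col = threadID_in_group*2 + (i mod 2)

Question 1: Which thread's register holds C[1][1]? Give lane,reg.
r: 1->gid=1,r8=0  c: 1->tid=0,i&1=1
L=1*4+0=4  i=0*2+1=1

4,1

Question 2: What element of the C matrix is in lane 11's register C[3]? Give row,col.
L=11=>grp=11>>2=2, tig=11&3=3
[3]=>row 2+8=10  col 3·2+1=7

10,7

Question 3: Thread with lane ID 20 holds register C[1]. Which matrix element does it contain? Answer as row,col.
lane 20: gid=5 (20/4), tid=0 (20%4)
i=1: r=5+0=5, c=0*2+1=1

5,1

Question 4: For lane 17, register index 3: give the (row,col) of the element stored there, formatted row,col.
17: grp=4,tig=1
[3] (4+8,1*2+1) = (12,3)

12,3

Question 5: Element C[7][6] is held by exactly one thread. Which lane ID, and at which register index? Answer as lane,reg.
31,0

r=7⇒gr=7,Rb=0  c=6⇒th=3,odd=0
L=7*4+3=31  i=0*2+0=0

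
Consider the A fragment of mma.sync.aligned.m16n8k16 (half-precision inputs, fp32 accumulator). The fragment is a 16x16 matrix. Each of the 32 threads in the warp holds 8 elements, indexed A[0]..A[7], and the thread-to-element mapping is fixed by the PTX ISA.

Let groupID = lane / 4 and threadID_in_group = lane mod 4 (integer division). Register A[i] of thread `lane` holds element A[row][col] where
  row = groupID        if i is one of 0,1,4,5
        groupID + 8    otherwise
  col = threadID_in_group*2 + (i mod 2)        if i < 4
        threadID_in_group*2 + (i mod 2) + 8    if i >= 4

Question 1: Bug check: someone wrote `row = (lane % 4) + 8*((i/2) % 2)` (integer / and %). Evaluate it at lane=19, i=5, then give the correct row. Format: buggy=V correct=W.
`(lane % 4) + 8*((i/2) % 2)`[19,5]->3
lane 19->19/4=4, 19 mod 4=3
i=5  r:4+0->4  c:2·3+1+8->15
row: 3 vs 4

buggy=3 correct=4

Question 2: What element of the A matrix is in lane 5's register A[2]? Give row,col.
9,2

L=5⇒gr=5>>2=1, th=5&3=1
[2]⇒row 1+8=9  col 1·2+0+0=2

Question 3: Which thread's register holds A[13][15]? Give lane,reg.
r=13→G=5,rhi=1  c=15→chi=1,T=3,p=1
L=5*4+3=23  i=1*4+1*2+1=7

23,7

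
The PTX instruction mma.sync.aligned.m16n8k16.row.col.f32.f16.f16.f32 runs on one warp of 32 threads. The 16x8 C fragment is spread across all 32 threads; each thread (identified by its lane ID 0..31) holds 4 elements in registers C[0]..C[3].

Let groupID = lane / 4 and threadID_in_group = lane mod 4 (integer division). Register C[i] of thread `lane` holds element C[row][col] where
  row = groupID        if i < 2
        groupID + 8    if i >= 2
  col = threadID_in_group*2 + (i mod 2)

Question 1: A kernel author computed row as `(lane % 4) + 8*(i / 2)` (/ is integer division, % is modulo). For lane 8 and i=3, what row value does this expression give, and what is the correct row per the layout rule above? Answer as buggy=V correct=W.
buggy=8 correct=10

`(lane % 4) + 8*(i / 2)`[8,3]->8
L=8->g=8>>2=2, t=8&3=0
[3]->row 2+8=10  col 0·2+1=1
row: 8 vs 10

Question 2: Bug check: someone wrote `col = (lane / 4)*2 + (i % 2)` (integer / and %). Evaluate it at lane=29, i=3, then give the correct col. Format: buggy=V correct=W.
buggy=15 correct=3

`(lane / 4)*2 + (i % 2)`[29,3]→15
lane 29: G=7 (29/4), T=1 (29%4)
i=3: r=7+8=15, c=1*2+1=3
col: 15 vs 3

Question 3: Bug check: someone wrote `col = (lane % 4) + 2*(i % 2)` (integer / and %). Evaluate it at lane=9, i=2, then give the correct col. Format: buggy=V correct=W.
buggy=1 correct=2

`(lane % 4) + 2*(i % 2)`[9,2]→1
9: G=2,T=1
[2] (2+8,1*2+0) = (10,2)
col: 1 vs 2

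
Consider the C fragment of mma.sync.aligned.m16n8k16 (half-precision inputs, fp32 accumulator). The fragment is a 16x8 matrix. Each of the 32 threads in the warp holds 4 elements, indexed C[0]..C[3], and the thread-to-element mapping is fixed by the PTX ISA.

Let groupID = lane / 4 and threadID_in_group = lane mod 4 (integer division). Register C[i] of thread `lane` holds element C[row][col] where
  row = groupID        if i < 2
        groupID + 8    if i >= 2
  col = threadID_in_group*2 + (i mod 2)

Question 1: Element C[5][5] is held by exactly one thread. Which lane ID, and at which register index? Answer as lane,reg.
r=5→G=5,rhi=0  c=5→T=2,p=1
L=5*4+2=22  i=0*2+1=1

22,1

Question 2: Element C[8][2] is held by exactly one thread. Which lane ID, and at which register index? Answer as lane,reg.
1,2

r: 8->gid=0,r8=1  c: 2->tid=1,i&1=0
L=0*4+1=1  i=1*2+0=2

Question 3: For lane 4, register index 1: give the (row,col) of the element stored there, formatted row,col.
L=4→G=4>>2=1, T=4&3=0
[1]→row 1+0=1  col 0·2+1=1

1,1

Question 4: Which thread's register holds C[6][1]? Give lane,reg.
r=6->g=6,rb=0  c=1->t=0,b0=1
L=6*4+0=24  i=0*2+1=1

24,1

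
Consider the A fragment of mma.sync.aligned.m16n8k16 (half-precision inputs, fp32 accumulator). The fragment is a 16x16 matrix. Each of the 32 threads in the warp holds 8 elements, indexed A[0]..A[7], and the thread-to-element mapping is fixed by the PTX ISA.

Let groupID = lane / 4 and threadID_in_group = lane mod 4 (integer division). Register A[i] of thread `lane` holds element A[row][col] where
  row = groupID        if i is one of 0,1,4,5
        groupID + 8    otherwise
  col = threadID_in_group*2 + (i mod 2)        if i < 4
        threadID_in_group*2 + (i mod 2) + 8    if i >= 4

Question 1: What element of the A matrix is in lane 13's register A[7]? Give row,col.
11,11

L=13→G=13>>2=3, T=13&3=1
[7]→row 3+8=11  col 1·2+1+8=11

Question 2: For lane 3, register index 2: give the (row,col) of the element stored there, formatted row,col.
3: grp=0,tig=3
[2] (0+8,3*2+0+0) = (8,6)

8,6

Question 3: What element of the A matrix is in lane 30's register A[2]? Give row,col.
lane 30: grp=7 (30/4), tig=2 (30%4)
i=2: r=7+8=15, c=2*2+0+0=4

15,4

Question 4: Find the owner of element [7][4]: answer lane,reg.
r=7→G=7,rhi=0  c=4→chi=0,T=2,p=0
L=7*4+2=30  i=0*4+0*2+0=0

30,0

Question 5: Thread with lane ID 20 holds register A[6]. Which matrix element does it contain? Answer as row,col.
13,8

lane 20: G=5 (20/4), T=0 (20%4)
i=6: r=5+8=13, c=0*2+0+8=8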